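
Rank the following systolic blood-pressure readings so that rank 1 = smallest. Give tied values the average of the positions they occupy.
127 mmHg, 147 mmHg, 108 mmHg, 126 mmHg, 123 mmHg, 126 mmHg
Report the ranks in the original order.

5, 6, 1, 3.5, 2, 3.5

Sorted (ascending): 108, 123, 126, 126, 127, 147
The 2 values of 126 occupy positions 3–4 → average rank (3+4)/2 = 3.5.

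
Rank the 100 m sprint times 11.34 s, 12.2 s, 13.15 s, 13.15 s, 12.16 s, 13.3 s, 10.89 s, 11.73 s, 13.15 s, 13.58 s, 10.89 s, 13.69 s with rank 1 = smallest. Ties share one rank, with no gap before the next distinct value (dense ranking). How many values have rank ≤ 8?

11

Sorted (ascending): 10.89, 10.89, 11.34, 11.73, 12.16, 12.2, 13.15, 13.15, 13.15, 13.3, 13.58, 13.69
The 2 values of 10.89 share dense rank 1.
The 3 values of 13.15 share dense rank 6.
Remaining distinct values take the next consecutive integers.
Ranks ≤ 8: {1, 1, 2, 3, 4, 5, 6, 6, 6, 7, 8} → 11 values.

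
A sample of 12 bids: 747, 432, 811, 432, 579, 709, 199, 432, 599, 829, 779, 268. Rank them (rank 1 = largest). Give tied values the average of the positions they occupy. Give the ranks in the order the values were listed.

4, 9, 2, 9, 7, 5, 12, 9, 6, 1, 3, 11

Sorted (descending): 829, 811, 779, 747, 709, 599, 579, 432, 432, 432, 268, 199
The 3 values of 432 occupy positions 8–10 → average rank 9.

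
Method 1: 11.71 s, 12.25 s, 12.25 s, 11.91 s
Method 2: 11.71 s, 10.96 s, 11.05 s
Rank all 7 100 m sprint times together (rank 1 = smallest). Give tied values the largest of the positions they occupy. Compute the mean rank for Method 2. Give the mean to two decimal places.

2.33

Sorted (ascending): 10.96, 11.05, 11.71, 11.71, 11.91, 12.25, 12.25
The 2 values of 11.71 occupy positions 3–4 → each gets rank 4.
The 2 values of 12.25 occupy positions 6–7 → each gets rank 7.
Method 2 values → pooled ranks: 11.71→4, 10.96→1, 11.05→2
Mean rank = (4 + 1 + 2) / 3 = 2.33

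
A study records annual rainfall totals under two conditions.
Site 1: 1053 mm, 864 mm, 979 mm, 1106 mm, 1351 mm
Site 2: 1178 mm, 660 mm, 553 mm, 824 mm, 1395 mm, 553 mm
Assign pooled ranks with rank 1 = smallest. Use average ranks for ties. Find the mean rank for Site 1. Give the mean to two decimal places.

Sorted (ascending): 553, 553, 660, 824, 864, 979, 1053, 1106, 1178, 1351, 1395
The 2 values of 553 occupy positions 1–2 → average rank (1+2)/2 = 1.5.
Site 1 values → pooled ranks: 1053→7, 864→5, 979→6, 1106→8, 1351→10
Mean rank = (7 + 5 + 6 + 8 + 10) / 5 = 7.20

7.20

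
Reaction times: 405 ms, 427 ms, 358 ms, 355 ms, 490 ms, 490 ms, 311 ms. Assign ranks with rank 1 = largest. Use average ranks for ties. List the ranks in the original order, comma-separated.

4, 3, 5, 6, 1.5, 1.5, 7

Sorted (descending): 490, 490, 427, 405, 358, 355, 311
The 2 values of 490 occupy positions 1–2 → average rank (1+2)/2 = 1.5.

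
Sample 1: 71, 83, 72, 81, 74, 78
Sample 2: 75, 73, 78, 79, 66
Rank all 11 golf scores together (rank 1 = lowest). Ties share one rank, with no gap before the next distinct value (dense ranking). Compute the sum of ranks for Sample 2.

26

Sorted (ascending): 66, 71, 72, 73, 74, 75, 78, 78, 79, 81, 83
The 2 values of 78 share dense rank 7.
Remaining distinct values take the next consecutive integers.
Sample 2 values → pooled ranks: 75→6, 73→4, 78→7, 79→8, 66→1
Rank sum = 6 + 4 + 7 + 8 + 1 = 26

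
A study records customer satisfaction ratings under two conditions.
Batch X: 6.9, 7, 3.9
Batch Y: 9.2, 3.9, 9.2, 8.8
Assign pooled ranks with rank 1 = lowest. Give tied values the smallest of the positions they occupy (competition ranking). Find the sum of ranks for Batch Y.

Sorted (ascending): 3.9, 3.9, 6.9, 7, 8.8, 9.2, 9.2
The 2 values of 3.9 occupy positions 1–2 → each gets rank 1.
The 2 values of 9.2 occupy positions 6–7 → each gets rank 6.
Batch Y values → pooled ranks: 9.2→6, 3.9→1, 9.2→6, 8.8→5
Rank sum = 6 + 1 + 6 + 5 = 18

18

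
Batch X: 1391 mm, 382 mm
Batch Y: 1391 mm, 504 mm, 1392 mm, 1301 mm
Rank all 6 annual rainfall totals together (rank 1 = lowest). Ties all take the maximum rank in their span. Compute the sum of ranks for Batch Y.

Sorted (ascending): 382, 504, 1301, 1391, 1391, 1392
The 2 values of 1391 occupy positions 4–5 → each gets rank 5.
Batch Y values → pooled ranks: 1391→5, 504→2, 1392→6, 1301→3
Rank sum = 5 + 2 + 6 + 3 = 16

16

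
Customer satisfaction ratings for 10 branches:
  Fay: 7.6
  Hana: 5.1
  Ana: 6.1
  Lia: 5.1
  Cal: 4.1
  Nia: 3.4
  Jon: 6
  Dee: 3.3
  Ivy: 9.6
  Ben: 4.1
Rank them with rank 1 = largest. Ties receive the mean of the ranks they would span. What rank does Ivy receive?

Sorted (descending): 9.6, 7.6, 6.1, 6, 5.1, 5.1, 4.1, 4.1, 3.4, 3.3
The 2 values of 5.1 occupy positions 5–6 → average rank (5+6)/2 = 5.5.
The 2 values of 4.1 occupy positions 7–8 → average rank (7+8)/2 = 7.5.
Ivy has value 9.6 → rank 1.

1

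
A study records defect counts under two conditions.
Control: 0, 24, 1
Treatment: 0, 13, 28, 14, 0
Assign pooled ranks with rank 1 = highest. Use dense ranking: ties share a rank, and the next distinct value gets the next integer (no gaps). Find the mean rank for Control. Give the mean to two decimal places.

4.33

Sorted (descending): 28, 24, 14, 13, 1, 0, 0, 0
The 3 values of 0 share dense rank 6.
Remaining distinct values take the next consecutive integers.
Control values → pooled ranks: 0→6, 24→2, 1→5
Mean rank = (6 + 2 + 5) / 3 = 4.33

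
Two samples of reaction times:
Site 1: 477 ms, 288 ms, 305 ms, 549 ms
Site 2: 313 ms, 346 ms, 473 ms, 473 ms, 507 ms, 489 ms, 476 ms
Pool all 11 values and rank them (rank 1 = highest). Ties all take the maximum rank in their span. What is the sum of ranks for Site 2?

41

Sorted (descending): 549, 507, 489, 477, 476, 473, 473, 346, 313, 305, 288
The 2 values of 473 occupy positions 6–7 → each gets rank 7.
Site 2 values → pooled ranks: 313→9, 346→8, 473→7, 473→7, 507→2, 489→3, 476→5
Rank sum = 9 + 8 + 7 + 7 + 2 + 3 + 5 = 41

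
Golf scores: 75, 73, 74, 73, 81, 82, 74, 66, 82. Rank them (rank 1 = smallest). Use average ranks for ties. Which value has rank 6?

Sorted (ascending): 66, 73, 73, 74, 74, 75, 81, 82, 82
The 2 values of 73 occupy positions 2–3 → average rank (2+3)/2 = 2.5.
The 2 values of 74 occupy positions 4–5 → average rank (4+5)/2 = 4.5.
The 2 values of 82 occupy positions 8–9 → average rank (8+9)/2 = 8.5.
Rank 6 → value 75.

75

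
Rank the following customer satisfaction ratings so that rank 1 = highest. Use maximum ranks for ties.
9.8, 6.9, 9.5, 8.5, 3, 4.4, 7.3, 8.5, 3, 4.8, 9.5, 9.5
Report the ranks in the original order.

1, 8, 4, 6, 12, 10, 7, 6, 12, 9, 4, 4

Sorted (descending): 9.8, 9.5, 9.5, 9.5, 8.5, 8.5, 7.3, 6.9, 4.8, 4.4, 3, 3
The 3 values of 9.5 occupy positions 2–4 → each gets rank 4.
The 2 values of 8.5 occupy positions 5–6 → each gets rank 6.
The 2 values of 3 occupy positions 11–12 → each gets rank 12.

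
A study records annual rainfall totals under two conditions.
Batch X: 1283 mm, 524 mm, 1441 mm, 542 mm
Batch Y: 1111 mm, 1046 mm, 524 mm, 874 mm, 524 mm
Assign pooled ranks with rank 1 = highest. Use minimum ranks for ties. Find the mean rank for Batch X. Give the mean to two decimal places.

4.00

Sorted (descending): 1441, 1283, 1111, 1046, 874, 542, 524, 524, 524
The 3 values of 524 occupy positions 7–9 → each gets rank 7.
Batch X values → pooled ranks: 1283→2, 524→7, 1441→1, 542→6
Mean rank = (2 + 7 + 1 + 6) / 4 = 4.00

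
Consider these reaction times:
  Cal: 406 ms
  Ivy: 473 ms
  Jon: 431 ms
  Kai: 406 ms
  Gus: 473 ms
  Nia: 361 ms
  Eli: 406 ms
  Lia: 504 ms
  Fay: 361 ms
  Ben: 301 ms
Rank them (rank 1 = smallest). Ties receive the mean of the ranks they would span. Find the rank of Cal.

Sorted (ascending): 301, 361, 361, 406, 406, 406, 431, 473, 473, 504
The 2 values of 361 occupy positions 2–3 → average rank (2+3)/2 = 2.5.
The 3 values of 406 occupy positions 4–6 → average rank 5.
The 2 values of 473 occupy positions 8–9 → average rank (8+9)/2 = 8.5.
Cal has value 406 ms → rank 5.

5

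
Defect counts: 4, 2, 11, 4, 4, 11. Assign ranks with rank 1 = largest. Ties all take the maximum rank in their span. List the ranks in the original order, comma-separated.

Sorted (descending): 11, 11, 4, 4, 4, 2
The 2 values of 11 occupy positions 1–2 → each gets rank 2.
The 3 values of 4 occupy positions 3–5 → each gets rank 5.

5, 6, 2, 5, 5, 2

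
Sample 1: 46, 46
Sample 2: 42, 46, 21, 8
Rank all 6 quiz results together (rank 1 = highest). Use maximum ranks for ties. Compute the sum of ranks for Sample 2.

18

Sorted (descending): 46, 46, 46, 42, 21, 8
The 3 values of 46 occupy positions 1–3 → each gets rank 3.
Sample 2 values → pooled ranks: 42→4, 46→3, 21→5, 8→6
Rank sum = 4 + 3 + 5 + 6 = 18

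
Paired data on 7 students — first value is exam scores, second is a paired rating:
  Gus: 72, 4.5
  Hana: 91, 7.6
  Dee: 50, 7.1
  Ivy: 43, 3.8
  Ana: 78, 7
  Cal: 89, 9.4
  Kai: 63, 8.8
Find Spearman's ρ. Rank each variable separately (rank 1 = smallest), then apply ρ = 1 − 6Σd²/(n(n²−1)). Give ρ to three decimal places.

Ranks of variable 1: 4, 7, 2, 1, 5, 6, 3
Ranks of variable 2: 2, 5, 4, 1, 3, 7, 6
d = r₁ − r₂: 2, 2, -2, 0, 2, -1, -3
d²: 4, 4, 4, 0, 4, 1, 9; Σd² = 26
ρ = 1 − 6·26/(7·48) = 1 − 156/336 = 0.536

0.536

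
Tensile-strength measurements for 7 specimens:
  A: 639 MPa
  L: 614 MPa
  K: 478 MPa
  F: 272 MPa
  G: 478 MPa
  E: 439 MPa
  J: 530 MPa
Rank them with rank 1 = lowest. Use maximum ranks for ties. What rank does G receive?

4

Sorted (ascending): 272, 439, 478, 478, 530, 614, 639
The 2 values of 478 occupy positions 3–4 → each gets rank 4.
G has value 478 MPa → rank 4.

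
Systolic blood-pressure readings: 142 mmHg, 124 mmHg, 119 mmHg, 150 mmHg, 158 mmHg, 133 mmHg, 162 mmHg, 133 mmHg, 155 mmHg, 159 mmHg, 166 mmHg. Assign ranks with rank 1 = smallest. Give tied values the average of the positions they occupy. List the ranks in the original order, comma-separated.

5, 2, 1, 6, 8, 3.5, 10, 3.5, 7, 9, 11

Sorted (ascending): 119, 124, 133, 133, 142, 150, 155, 158, 159, 162, 166
The 2 values of 133 occupy positions 3–4 → average rank (3+4)/2 = 3.5.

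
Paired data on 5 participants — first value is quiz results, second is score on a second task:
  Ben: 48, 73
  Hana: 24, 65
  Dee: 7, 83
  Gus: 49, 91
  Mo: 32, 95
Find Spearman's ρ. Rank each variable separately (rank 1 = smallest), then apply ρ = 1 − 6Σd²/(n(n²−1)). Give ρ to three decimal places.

Ranks of variable 1: 4, 2, 1, 5, 3
Ranks of variable 2: 2, 1, 3, 4, 5
d = r₁ − r₂: 2, 1, -2, 1, -2
d²: 4, 1, 4, 1, 4; Σd² = 14
ρ = 1 − 6·14/(5·24) = 1 − 84/120 = 0.300

0.300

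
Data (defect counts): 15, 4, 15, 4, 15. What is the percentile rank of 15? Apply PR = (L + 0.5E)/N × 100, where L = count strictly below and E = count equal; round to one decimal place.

70.0

N = 5.
Strictly below 15: 2. Equal to 15: 3.
PR = (2 + 0.5·3)/5 × 100 = 70.0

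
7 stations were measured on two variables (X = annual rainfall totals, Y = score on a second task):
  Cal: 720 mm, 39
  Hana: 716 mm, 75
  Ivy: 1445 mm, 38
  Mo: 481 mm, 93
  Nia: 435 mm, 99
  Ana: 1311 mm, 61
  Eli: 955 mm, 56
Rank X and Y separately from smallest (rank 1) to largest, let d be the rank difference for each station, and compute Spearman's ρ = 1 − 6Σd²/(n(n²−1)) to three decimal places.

Ranks of variable 1: 4, 3, 7, 2, 1, 6, 5
Ranks of variable 2: 2, 5, 1, 6, 7, 4, 3
d = r₁ − r₂: 2, -2, 6, -4, -6, 2, 2
d²: 4, 4, 36, 16, 36, 4, 4; Σd² = 104
ρ = 1 − 6·104/(7·48) = 1 − 624/336 = -0.857

-0.857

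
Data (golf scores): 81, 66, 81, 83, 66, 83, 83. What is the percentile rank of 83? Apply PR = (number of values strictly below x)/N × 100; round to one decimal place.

57.1

N = 7.
Strictly below 83: 4. Equal to 83: 3.
PR = 4/7 × 100 = 57.1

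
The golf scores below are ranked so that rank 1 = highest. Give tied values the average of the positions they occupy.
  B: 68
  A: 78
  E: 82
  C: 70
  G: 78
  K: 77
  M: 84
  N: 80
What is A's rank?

4.5

Sorted (descending): 84, 82, 80, 78, 78, 77, 70, 68
The 2 values of 78 occupy positions 4–5 → average rank (4+5)/2 = 4.5.
A has value 78 → rank 4.5.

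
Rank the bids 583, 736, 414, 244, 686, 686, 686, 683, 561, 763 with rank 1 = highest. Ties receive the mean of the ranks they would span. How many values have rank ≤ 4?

5

Sorted (descending): 763, 736, 686, 686, 686, 683, 583, 561, 414, 244
The 3 values of 686 occupy positions 3–5 → average rank 4.
Ranks ≤ 4: {1, 2, 4, 4, 4} → 5 values.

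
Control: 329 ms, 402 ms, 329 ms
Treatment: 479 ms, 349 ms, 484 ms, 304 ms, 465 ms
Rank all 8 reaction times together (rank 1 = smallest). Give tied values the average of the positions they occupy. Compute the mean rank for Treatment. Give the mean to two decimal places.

Sorted (ascending): 304, 329, 329, 349, 402, 465, 479, 484
The 2 values of 329 occupy positions 2–3 → average rank (2+3)/2 = 2.5.
Treatment values → pooled ranks: 479→7, 349→4, 484→8, 304→1, 465→6
Mean rank = (7 + 4 + 8 + 1 + 6) / 5 = 5.20

5.20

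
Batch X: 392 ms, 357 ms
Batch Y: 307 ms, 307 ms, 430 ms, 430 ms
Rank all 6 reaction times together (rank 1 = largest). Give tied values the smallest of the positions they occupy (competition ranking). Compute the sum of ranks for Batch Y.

12

Sorted (descending): 430, 430, 392, 357, 307, 307
The 2 values of 430 occupy positions 1–2 → each gets rank 1.
The 2 values of 307 occupy positions 5–6 → each gets rank 5.
Batch Y values → pooled ranks: 307→5, 307→5, 430→1, 430→1
Rank sum = 5 + 5 + 1 + 1 = 12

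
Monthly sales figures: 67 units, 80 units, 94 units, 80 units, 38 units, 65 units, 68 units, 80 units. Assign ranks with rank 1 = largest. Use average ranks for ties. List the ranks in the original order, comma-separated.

Sorted (descending): 94, 80, 80, 80, 68, 67, 65, 38
The 3 values of 80 occupy positions 2–4 → average rank 3.

6, 3, 1, 3, 8, 7, 5, 3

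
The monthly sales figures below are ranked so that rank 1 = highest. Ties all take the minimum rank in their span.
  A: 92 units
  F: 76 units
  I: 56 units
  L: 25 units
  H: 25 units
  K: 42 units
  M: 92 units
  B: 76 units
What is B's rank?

Sorted (descending): 92, 92, 76, 76, 56, 42, 25, 25
The 2 values of 92 occupy positions 1–2 → each gets rank 1.
The 2 values of 76 occupy positions 3–4 → each gets rank 3.
The 2 values of 25 occupy positions 7–8 → each gets rank 7.
B has value 76 units → rank 3.

3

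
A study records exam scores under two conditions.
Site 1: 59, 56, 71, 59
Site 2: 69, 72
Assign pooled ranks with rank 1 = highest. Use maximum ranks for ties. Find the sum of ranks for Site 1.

Sorted (descending): 72, 71, 69, 59, 59, 56
The 2 values of 59 occupy positions 4–5 → each gets rank 5.
Site 1 values → pooled ranks: 59→5, 56→6, 71→2, 59→5
Rank sum = 5 + 6 + 2 + 5 = 18

18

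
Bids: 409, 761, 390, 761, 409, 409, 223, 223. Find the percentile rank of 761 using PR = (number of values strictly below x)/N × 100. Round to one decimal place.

N = 8.
Strictly below 761: 6. Equal to 761: 2.
PR = 6/8 × 100 = 75.0

75.0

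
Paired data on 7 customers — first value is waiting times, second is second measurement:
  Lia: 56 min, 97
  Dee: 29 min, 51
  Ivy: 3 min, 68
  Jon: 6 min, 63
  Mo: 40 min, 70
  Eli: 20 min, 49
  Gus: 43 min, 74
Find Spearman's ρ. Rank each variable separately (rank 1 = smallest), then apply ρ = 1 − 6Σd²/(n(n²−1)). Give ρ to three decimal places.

0.679

Ranks of variable 1: 7, 4, 1, 2, 5, 3, 6
Ranks of variable 2: 7, 2, 4, 3, 5, 1, 6
d = r₁ − r₂: 0, 2, -3, -1, 0, 2, 0
d²: 0, 4, 9, 1, 0, 4, 0; Σd² = 18
ρ = 1 − 6·18/(7·48) = 1 − 108/336 = 0.679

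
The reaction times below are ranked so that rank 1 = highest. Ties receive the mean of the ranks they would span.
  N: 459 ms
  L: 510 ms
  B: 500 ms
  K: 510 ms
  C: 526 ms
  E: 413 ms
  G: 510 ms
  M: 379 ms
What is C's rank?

Sorted (descending): 526, 510, 510, 510, 500, 459, 413, 379
The 3 values of 510 occupy positions 2–4 → average rank 3.
C has value 526 ms → rank 1.

1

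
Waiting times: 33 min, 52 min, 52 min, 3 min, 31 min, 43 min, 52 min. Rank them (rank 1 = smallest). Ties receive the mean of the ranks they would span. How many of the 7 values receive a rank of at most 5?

Sorted (ascending): 3, 31, 33, 43, 52, 52, 52
The 3 values of 52 occupy positions 5–7 → average rank 6.
Ranks ≤ 5: {1, 2, 3, 4} → 4 values.

4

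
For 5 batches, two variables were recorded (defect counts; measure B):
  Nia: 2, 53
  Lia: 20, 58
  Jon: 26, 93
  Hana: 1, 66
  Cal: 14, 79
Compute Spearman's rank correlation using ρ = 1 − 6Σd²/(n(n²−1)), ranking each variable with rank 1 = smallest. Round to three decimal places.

0.500

Ranks of variable 1: 2, 4, 5, 1, 3
Ranks of variable 2: 1, 2, 5, 3, 4
d = r₁ − r₂: 1, 2, 0, -2, -1
d²: 1, 4, 0, 4, 1; Σd² = 10
ρ = 1 − 6·10/(5·24) = 1 − 60/120 = 0.500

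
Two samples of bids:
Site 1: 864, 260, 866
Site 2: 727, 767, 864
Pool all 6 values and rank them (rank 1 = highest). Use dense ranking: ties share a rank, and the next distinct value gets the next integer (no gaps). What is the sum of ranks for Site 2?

9

Sorted (descending): 866, 864, 864, 767, 727, 260
The 2 values of 864 share dense rank 2.
Remaining distinct values take the next consecutive integers.
Site 2 values → pooled ranks: 727→4, 767→3, 864→2
Rank sum = 4 + 3 + 2 = 9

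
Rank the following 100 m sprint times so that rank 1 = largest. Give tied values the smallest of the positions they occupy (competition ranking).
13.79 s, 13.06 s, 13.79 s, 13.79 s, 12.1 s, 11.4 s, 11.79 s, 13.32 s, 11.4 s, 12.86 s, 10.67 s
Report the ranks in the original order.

1, 5, 1, 1, 7, 9, 8, 4, 9, 6, 11

Sorted (descending): 13.79, 13.79, 13.79, 13.32, 13.06, 12.86, 12.1, 11.79, 11.4, 11.4, 10.67
The 3 values of 13.79 occupy positions 1–3 → each gets rank 1.
The 2 values of 11.4 occupy positions 9–10 → each gets rank 9.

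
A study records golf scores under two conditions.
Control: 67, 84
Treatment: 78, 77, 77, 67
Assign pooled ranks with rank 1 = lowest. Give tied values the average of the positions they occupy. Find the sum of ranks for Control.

Sorted (ascending): 67, 67, 77, 77, 78, 84
The 2 values of 67 occupy positions 1–2 → average rank (1+2)/2 = 1.5.
The 2 values of 77 occupy positions 3–4 → average rank (3+4)/2 = 3.5.
Control values → pooled ranks: 67→1.5, 84→6
Rank sum = 1.5 + 6 = 7.5

7.5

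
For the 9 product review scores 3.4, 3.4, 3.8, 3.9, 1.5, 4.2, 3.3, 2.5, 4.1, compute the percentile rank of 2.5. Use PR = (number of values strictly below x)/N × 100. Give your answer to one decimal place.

11.1

N = 9.
Strictly below 2.5: 1. Equal to 2.5: 1.
PR = 1/9 × 100 = 11.1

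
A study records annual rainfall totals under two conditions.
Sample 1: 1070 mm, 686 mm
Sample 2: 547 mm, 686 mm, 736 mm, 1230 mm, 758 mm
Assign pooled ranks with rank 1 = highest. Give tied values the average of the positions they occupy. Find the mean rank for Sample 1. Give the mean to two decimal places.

3.75

Sorted (descending): 1230, 1070, 758, 736, 686, 686, 547
The 2 values of 686 occupy positions 5–6 → average rank (5+6)/2 = 5.5.
Sample 1 values → pooled ranks: 1070→2, 686→5.5
Mean rank = (2 + 5.5) / 2 = 3.75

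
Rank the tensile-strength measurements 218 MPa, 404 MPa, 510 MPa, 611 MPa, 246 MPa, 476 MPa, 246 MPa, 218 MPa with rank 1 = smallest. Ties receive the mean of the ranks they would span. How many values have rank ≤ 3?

Sorted (ascending): 218, 218, 246, 246, 404, 476, 510, 611
The 2 values of 218 occupy positions 1–2 → average rank (1+2)/2 = 1.5.
The 2 values of 246 occupy positions 3–4 → average rank (3+4)/2 = 3.5.
Ranks ≤ 3: {1.5, 1.5} → 2 values.

2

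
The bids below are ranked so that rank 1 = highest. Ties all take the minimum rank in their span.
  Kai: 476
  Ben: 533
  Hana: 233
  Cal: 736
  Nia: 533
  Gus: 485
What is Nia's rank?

Sorted (descending): 736, 533, 533, 485, 476, 233
The 2 values of 533 occupy positions 2–3 → each gets rank 2.
Nia has value 533 → rank 2.

2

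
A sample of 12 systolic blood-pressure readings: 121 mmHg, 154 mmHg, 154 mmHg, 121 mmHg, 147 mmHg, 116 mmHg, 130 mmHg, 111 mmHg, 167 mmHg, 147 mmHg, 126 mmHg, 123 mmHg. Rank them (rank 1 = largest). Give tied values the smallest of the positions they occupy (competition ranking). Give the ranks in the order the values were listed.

Sorted (descending): 167, 154, 154, 147, 147, 130, 126, 123, 121, 121, 116, 111
The 2 values of 154 occupy positions 2–3 → each gets rank 2.
The 2 values of 147 occupy positions 4–5 → each gets rank 4.
The 2 values of 121 occupy positions 9–10 → each gets rank 9.

9, 2, 2, 9, 4, 11, 6, 12, 1, 4, 7, 8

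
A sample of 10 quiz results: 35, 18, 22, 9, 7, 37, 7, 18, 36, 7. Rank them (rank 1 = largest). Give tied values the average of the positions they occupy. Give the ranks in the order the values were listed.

Sorted (descending): 37, 36, 35, 22, 18, 18, 9, 7, 7, 7
The 2 values of 18 occupy positions 5–6 → average rank (5+6)/2 = 5.5.
The 3 values of 7 occupy positions 8–10 → average rank 9.

3, 5.5, 4, 7, 9, 1, 9, 5.5, 2, 9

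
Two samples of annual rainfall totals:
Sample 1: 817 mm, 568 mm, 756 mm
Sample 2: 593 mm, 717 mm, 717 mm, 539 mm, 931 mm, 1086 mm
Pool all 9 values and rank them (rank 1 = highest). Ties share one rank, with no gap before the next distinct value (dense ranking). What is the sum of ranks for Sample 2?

27

Sorted (descending): 1086, 931, 817, 756, 717, 717, 593, 568, 539
The 2 values of 717 share dense rank 5.
Remaining distinct values take the next consecutive integers.
Sample 2 values → pooled ranks: 593→6, 717→5, 717→5, 539→8, 931→2, 1086→1
Rank sum = 6 + 5 + 5 + 8 + 2 + 1 = 27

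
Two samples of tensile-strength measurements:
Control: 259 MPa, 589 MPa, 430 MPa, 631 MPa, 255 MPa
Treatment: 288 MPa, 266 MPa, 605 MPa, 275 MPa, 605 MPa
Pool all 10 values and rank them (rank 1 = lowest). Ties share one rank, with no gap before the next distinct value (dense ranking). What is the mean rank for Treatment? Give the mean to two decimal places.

Sorted (ascending): 255, 259, 266, 275, 288, 430, 589, 605, 605, 631
The 2 values of 605 share dense rank 8.
Remaining distinct values take the next consecutive integers.
Treatment values → pooled ranks: 288→5, 266→3, 605→8, 275→4, 605→8
Mean rank = (5 + 3 + 8 + 4 + 8) / 5 = 5.60

5.60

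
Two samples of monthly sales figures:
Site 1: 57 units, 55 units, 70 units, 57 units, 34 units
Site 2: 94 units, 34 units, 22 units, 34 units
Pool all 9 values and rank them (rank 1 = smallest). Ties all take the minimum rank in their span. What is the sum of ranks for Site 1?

27

Sorted (ascending): 22, 34, 34, 34, 55, 57, 57, 70, 94
The 3 values of 34 occupy positions 2–4 → each gets rank 2.
The 2 values of 57 occupy positions 6–7 → each gets rank 6.
Site 1 values → pooled ranks: 57→6, 55→5, 70→8, 57→6, 34→2
Rank sum = 6 + 5 + 8 + 6 + 2 = 27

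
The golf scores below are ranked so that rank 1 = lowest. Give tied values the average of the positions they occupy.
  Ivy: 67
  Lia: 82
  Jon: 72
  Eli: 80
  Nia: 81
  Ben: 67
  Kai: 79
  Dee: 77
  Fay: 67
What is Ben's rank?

Sorted (ascending): 67, 67, 67, 72, 77, 79, 80, 81, 82
The 3 values of 67 occupy positions 1–3 → average rank 2.
Ben has value 67 → rank 2.

2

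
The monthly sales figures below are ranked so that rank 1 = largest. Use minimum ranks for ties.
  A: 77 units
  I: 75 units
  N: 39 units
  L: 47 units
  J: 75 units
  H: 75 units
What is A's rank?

Sorted (descending): 77, 75, 75, 75, 47, 39
The 3 values of 75 occupy positions 2–4 → each gets rank 2.
A has value 77 units → rank 1.

1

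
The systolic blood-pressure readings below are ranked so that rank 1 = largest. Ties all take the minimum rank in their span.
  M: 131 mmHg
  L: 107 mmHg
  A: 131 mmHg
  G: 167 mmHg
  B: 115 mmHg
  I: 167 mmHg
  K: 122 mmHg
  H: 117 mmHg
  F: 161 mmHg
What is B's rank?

8

Sorted (descending): 167, 167, 161, 131, 131, 122, 117, 115, 107
The 2 values of 167 occupy positions 1–2 → each gets rank 1.
The 2 values of 131 occupy positions 4–5 → each gets rank 4.
B has value 115 mmHg → rank 8.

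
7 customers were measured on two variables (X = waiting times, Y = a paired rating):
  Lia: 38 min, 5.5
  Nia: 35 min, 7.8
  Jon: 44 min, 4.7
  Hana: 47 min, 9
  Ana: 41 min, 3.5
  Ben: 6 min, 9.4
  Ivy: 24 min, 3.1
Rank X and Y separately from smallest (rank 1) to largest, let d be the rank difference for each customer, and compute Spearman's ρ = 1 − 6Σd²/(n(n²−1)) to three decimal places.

Ranks of variable 1: 4, 3, 6, 7, 5, 1, 2
Ranks of variable 2: 4, 5, 3, 6, 2, 7, 1
d = r₁ − r₂: 0, -2, 3, 1, 3, -6, 1
d²: 0, 4, 9, 1, 9, 36, 1; Σd² = 60
ρ = 1 − 6·60/(7·48) = 1 − 360/336 = -0.071

-0.071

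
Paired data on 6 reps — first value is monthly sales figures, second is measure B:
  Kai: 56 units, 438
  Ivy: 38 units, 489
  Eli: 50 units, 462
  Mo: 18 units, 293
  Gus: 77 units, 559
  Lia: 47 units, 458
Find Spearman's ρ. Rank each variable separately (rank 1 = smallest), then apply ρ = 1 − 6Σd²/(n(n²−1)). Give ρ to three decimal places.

Ranks of variable 1: 5, 2, 4, 1, 6, 3
Ranks of variable 2: 2, 5, 4, 1, 6, 3
d = r₁ − r₂: 3, -3, 0, 0, 0, 0
d²: 9, 9, 0, 0, 0, 0; Σd² = 18
ρ = 1 − 6·18/(6·35) = 1 − 108/210 = 0.486

0.486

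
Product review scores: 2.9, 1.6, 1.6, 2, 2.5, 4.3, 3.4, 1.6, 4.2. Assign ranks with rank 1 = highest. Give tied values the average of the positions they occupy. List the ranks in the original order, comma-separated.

4, 8, 8, 6, 5, 1, 3, 8, 2

Sorted (descending): 4.3, 4.2, 3.4, 2.9, 2.5, 2, 1.6, 1.6, 1.6
The 3 values of 1.6 occupy positions 7–9 → average rank 8.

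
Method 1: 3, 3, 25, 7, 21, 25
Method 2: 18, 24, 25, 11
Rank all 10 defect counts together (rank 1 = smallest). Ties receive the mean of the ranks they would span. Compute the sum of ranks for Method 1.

30

Sorted (ascending): 3, 3, 7, 11, 18, 21, 24, 25, 25, 25
The 2 values of 3 occupy positions 1–2 → average rank (1+2)/2 = 1.5.
The 3 values of 25 occupy positions 8–10 → average rank 9.
Method 1 values → pooled ranks: 3→1.5, 3→1.5, 25→9, 7→3, 21→6, 25→9
Rank sum = 1.5 + 1.5 + 9 + 3 + 6 + 9 = 30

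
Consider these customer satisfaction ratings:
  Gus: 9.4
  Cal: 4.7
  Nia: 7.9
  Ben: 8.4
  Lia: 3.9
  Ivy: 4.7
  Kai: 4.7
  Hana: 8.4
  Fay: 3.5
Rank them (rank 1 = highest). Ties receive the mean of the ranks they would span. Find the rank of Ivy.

6

Sorted (descending): 9.4, 8.4, 8.4, 7.9, 4.7, 4.7, 4.7, 3.9, 3.5
The 2 values of 8.4 occupy positions 2–3 → average rank (2+3)/2 = 2.5.
The 3 values of 4.7 occupy positions 5–7 → average rank 6.
Ivy has value 4.7 → rank 6.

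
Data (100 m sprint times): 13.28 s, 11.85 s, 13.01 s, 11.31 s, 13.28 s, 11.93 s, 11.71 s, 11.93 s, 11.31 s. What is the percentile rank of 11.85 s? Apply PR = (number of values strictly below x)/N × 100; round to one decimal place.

33.3

N = 9.
Strictly below 11.85: 3. Equal to 11.85: 1.
PR = 3/9 × 100 = 33.3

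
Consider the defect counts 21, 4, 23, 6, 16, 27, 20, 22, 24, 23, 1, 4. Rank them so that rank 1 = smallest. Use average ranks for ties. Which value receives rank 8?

Sorted (ascending): 1, 4, 4, 6, 16, 20, 21, 22, 23, 23, 24, 27
The 2 values of 4 occupy positions 2–3 → average rank (2+3)/2 = 2.5.
The 2 values of 23 occupy positions 9–10 → average rank (9+10)/2 = 9.5.
Rank 8 → value 22.

22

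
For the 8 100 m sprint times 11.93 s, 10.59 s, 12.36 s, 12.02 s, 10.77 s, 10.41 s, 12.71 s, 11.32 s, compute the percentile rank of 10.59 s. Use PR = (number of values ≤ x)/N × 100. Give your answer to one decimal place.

N = 8.
Strictly below 10.59: 1. Equal to 10.59: 1.
PR = 2/8 × 100 = 25.0

25.0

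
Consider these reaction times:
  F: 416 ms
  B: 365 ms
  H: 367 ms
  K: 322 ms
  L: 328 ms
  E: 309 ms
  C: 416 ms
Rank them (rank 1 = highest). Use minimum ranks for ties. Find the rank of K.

6

Sorted (descending): 416, 416, 367, 365, 328, 322, 309
The 2 values of 416 occupy positions 1–2 → each gets rank 1.
K has value 322 ms → rank 6.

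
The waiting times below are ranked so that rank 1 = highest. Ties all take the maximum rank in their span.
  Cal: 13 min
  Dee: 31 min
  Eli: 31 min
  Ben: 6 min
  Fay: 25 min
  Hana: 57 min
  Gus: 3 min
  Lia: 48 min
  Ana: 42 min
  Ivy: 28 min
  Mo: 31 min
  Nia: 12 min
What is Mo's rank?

6

Sorted (descending): 57, 48, 42, 31, 31, 31, 28, 25, 13, 12, 6, 3
The 3 values of 31 occupy positions 4–6 → each gets rank 6.
Mo has value 31 min → rank 6.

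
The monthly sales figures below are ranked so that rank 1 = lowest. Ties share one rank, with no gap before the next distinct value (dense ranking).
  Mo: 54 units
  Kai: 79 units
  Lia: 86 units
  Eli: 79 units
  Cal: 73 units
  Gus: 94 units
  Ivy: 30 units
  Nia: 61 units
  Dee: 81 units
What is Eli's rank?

Sorted (ascending): 30, 54, 61, 73, 79, 79, 81, 86, 94
The 2 values of 79 share dense rank 5.
Remaining distinct values take the next consecutive integers.
Eli has value 79 units → rank 5.

5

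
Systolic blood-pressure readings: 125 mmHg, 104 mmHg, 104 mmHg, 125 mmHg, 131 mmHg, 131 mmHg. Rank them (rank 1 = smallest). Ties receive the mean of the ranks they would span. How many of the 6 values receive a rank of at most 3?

Sorted (ascending): 104, 104, 125, 125, 131, 131
The 2 values of 104 occupy positions 1–2 → average rank (1+2)/2 = 1.5.
The 2 values of 125 occupy positions 3–4 → average rank (3+4)/2 = 3.5.
The 2 values of 131 occupy positions 5–6 → average rank (5+6)/2 = 5.5.
Ranks ≤ 3: {1.5, 1.5} → 2 values.

2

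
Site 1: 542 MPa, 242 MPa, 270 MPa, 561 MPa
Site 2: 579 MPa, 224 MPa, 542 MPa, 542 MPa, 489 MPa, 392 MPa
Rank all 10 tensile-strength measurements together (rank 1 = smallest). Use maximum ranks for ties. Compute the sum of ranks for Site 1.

Sorted (ascending): 224, 242, 270, 392, 489, 542, 542, 542, 561, 579
The 3 values of 542 occupy positions 6–8 → each gets rank 8.
Site 1 values → pooled ranks: 542→8, 242→2, 270→3, 561→9
Rank sum = 8 + 2 + 3 + 9 = 22

22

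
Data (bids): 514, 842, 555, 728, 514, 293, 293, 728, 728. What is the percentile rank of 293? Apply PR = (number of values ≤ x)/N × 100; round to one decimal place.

N = 9.
Strictly below 293: 0. Equal to 293: 2.
PR = 2/9 × 100 = 22.2

22.2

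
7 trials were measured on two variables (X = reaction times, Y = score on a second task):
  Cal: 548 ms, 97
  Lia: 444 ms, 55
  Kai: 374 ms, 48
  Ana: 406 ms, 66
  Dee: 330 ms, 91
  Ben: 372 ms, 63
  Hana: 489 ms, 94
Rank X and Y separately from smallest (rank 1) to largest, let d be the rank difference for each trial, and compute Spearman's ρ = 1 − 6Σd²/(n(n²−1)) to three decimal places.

Ranks of variable 1: 7, 5, 3, 4, 1, 2, 6
Ranks of variable 2: 7, 2, 1, 4, 5, 3, 6
d = r₁ − r₂: 0, 3, 2, 0, -4, -1, 0
d²: 0, 9, 4, 0, 16, 1, 0; Σd² = 30
ρ = 1 − 6·30/(7·48) = 1 − 180/336 = 0.464

0.464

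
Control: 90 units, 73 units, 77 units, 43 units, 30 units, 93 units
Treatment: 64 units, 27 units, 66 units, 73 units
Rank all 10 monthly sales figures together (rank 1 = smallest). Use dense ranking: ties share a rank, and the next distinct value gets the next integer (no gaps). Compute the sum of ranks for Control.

35

Sorted (ascending): 27, 30, 43, 64, 66, 73, 73, 77, 90, 93
The 2 values of 73 share dense rank 6.
Remaining distinct values take the next consecutive integers.
Control values → pooled ranks: 90→8, 73→6, 77→7, 43→3, 30→2, 93→9
Rank sum = 8 + 6 + 7 + 3 + 2 + 9 = 35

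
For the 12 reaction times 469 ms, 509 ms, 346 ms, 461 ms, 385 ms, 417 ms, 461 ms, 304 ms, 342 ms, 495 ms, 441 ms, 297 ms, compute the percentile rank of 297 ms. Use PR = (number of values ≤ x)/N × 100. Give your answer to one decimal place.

8.3

N = 12.
Strictly below 297: 0. Equal to 297: 1.
PR = 1/12 × 100 = 8.3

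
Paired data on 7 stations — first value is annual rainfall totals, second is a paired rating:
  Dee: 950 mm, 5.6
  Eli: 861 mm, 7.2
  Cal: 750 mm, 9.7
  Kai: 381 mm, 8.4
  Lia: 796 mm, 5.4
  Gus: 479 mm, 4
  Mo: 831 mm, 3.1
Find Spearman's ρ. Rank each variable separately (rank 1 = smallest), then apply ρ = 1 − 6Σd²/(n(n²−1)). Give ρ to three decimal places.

Ranks of variable 1: 7, 6, 3, 1, 4, 2, 5
Ranks of variable 2: 4, 5, 7, 6, 3, 2, 1
d = r₁ − r₂: 3, 1, -4, -5, 1, 0, 4
d²: 9, 1, 16, 25, 1, 0, 16; Σd² = 68
ρ = 1 − 6·68/(7·48) = 1 − 408/336 = -0.214

-0.214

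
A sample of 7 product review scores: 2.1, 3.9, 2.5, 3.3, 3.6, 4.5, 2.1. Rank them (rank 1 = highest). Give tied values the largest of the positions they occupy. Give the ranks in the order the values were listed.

7, 2, 5, 4, 3, 1, 7

Sorted (descending): 4.5, 3.9, 3.6, 3.3, 2.5, 2.1, 2.1
The 2 values of 2.1 occupy positions 6–7 → each gets rank 7.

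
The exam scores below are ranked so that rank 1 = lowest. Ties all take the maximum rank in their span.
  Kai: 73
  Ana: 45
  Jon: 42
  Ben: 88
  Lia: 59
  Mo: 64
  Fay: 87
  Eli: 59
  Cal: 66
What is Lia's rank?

Sorted (ascending): 42, 45, 59, 59, 64, 66, 73, 87, 88
The 2 values of 59 occupy positions 3–4 → each gets rank 4.
Lia has value 59 → rank 4.

4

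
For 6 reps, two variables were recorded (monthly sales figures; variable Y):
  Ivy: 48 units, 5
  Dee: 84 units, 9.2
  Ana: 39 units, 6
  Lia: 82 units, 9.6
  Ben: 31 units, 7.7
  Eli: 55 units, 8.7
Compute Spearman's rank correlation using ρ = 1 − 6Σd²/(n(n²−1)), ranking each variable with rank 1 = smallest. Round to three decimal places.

0.714

Ranks of variable 1: 3, 6, 2, 5, 1, 4
Ranks of variable 2: 1, 5, 2, 6, 3, 4
d = r₁ − r₂: 2, 1, 0, -1, -2, 0
d²: 4, 1, 0, 1, 4, 0; Σd² = 10
ρ = 1 − 6·10/(6·35) = 1 − 60/210 = 0.714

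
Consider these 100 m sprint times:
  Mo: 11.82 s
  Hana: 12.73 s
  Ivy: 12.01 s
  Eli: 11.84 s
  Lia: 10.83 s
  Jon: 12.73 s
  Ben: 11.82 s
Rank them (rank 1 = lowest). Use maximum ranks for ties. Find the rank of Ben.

Sorted (ascending): 10.83, 11.82, 11.82, 11.84, 12.01, 12.73, 12.73
The 2 values of 11.82 occupy positions 2–3 → each gets rank 3.
The 2 values of 12.73 occupy positions 6–7 → each gets rank 7.
Ben has value 11.82 s → rank 3.

3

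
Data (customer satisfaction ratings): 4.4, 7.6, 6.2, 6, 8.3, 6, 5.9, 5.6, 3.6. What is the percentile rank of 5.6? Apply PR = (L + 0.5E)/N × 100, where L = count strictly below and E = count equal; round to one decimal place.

N = 9.
Strictly below 5.6: 2. Equal to 5.6: 1.
PR = (2 + 0.5·1)/9 × 100 = 27.8

27.8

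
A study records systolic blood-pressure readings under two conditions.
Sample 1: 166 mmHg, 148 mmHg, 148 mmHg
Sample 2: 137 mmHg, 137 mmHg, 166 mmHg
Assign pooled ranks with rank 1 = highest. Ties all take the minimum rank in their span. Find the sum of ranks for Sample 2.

11

Sorted (descending): 166, 166, 148, 148, 137, 137
The 2 values of 166 occupy positions 1–2 → each gets rank 1.
The 2 values of 148 occupy positions 3–4 → each gets rank 3.
The 2 values of 137 occupy positions 5–6 → each gets rank 5.
Sample 2 values → pooled ranks: 137→5, 137→5, 166→1
Rank sum = 5 + 5 + 1 = 11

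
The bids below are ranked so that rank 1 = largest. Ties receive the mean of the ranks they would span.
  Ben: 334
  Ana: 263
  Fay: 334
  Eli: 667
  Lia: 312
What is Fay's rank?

2.5

Sorted (descending): 667, 334, 334, 312, 263
The 2 values of 334 occupy positions 2–3 → average rank (2+3)/2 = 2.5.
Fay has value 334 → rank 2.5.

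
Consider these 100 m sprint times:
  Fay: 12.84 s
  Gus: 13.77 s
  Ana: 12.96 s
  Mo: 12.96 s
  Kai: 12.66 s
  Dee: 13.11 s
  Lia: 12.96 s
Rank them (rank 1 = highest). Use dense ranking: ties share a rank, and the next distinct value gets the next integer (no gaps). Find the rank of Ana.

Sorted (descending): 13.77, 13.11, 12.96, 12.96, 12.96, 12.84, 12.66
The 3 values of 12.96 share dense rank 3.
Remaining distinct values take the next consecutive integers.
Ana has value 12.96 s → rank 3.

3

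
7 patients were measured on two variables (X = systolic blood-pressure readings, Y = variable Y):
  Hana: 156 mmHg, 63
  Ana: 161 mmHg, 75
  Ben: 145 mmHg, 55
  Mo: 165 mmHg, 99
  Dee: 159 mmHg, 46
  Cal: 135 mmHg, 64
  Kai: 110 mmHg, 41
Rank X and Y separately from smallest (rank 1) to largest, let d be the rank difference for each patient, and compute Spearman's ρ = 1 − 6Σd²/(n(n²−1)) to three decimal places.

0.679

Ranks of variable 1: 4, 6, 3, 7, 5, 2, 1
Ranks of variable 2: 4, 6, 3, 7, 2, 5, 1
d = r₁ − r₂: 0, 0, 0, 0, 3, -3, 0
d²: 0, 0, 0, 0, 9, 9, 0; Σd² = 18
ρ = 1 − 6·18/(7·48) = 1 − 108/336 = 0.679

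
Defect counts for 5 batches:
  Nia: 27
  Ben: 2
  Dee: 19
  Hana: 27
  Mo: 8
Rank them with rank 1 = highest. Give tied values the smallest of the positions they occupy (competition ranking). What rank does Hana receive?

1

Sorted (descending): 27, 27, 19, 8, 2
The 2 values of 27 occupy positions 1–2 → each gets rank 1.
Hana has value 27 → rank 1.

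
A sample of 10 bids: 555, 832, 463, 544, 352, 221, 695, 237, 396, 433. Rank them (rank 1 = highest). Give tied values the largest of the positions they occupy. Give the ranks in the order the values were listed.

Sorted (descending): 832, 695, 555, 544, 463, 433, 396, 352, 237, 221
No ties — each value takes its position as its rank.

3, 1, 5, 4, 8, 10, 2, 9, 7, 6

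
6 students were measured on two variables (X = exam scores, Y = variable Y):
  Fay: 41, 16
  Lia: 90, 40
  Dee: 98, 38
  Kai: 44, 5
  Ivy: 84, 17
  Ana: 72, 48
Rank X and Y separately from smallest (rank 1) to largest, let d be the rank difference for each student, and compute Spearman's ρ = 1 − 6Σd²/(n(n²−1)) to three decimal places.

Ranks of variable 1: 1, 5, 6, 2, 4, 3
Ranks of variable 2: 2, 5, 4, 1, 3, 6
d = r₁ − r₂: -1, 0, 2, 1, 1, -3
d²: 1, 0, 4, 1, 1, 9; Σd² = 16
ρ = 1 − 6·16/(6·35) = 1 − 96/210 = 0.543

0.543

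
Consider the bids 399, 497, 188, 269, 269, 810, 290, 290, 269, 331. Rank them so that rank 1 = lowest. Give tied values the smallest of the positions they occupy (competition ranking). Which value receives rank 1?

188

Sorted (ascending): 188, 269, 269, 269, 290, 290, 331, 399, 497, 810
The 3 values of 269 occupy positions 2–4 → each gets rank 2.
The 2 values of 290 occupy positions 5–6 → each gets rank 5.
Rank 1 → value 188.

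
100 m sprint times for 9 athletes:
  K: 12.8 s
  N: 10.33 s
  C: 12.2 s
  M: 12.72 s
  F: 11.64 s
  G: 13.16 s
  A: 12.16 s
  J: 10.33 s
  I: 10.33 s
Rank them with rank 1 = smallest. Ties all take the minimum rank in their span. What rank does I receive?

Sorted (ascending): 10.33, 10.33, 10.33, 11.64, 12.16, 12.2, 12.72, 12.8, 13.16
The 3 values of 10.33 occupy positions 1–3 → each gets rank 1.
I has value 10.33 s → rank 1.

1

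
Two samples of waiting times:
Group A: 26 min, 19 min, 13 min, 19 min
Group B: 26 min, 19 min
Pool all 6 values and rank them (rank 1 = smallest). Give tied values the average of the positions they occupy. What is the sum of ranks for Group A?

Sorted (ascending): 13, 19, 19, 19, 26, 26
The 3 values of 19 occupy positions 2–4 → average rank 3.
The 2 values of 26 occupy positions 5–6 → average rank (5+6)/2 = 5.5.
Group A values → pooled ranks: 26→5.5, 19→3, 13→1, 19→3
Rank sum = 5.5 + 3 + 1 + 3 = 12.5

12.5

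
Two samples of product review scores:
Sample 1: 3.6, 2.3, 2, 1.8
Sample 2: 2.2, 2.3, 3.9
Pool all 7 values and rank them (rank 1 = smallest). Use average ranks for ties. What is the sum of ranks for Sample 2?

14.5

Sorted (ascending): 1.8, 2, 2.2, 2.3, 2.3, 3.6, 3.9
The 2 values of 2.3 occupy positions 4–5 → average rank (4+5)/2 = 4.5.
Sample 2 values → pooled ranks: 2.2→3, 2.3→4.5, 3.9→7
Rank sum = 3 + 4.5 + 7 = 14.5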